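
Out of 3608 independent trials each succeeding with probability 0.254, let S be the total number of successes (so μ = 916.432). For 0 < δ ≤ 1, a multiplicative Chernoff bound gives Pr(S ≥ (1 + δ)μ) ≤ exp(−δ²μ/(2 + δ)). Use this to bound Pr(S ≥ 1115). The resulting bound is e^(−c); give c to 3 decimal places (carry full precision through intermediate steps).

Write 1115 = (1 + δ)μ, so δ = 1115/916.432 − 1 = 0.2166751…
Then the exponent is δ²μ/(2 + δ) = (1115 − μ)² / (μ·(2 + δ)) = 19.409584.

19.410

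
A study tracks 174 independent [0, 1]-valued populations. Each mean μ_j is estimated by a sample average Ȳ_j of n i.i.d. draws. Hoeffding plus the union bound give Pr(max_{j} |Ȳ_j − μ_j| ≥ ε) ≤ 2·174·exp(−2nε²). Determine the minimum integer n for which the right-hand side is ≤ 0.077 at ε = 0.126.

Need 2·174·exp(−2nε²) ≤ 0.077, i.e. exp(−2nε²) ≤ 0.077/348.
So 2nε² ≥ ln(348/0.077) = 8.416152.
Hence n ≥ 8.416152/(2·0.126²) = 265.059.
The smallest integer n is 266.

266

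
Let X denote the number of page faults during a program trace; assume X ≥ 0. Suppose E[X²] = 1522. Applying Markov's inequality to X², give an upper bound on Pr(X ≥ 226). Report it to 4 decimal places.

0.0298

Since X ≥ 0, the event {X ≥ 226} is the same as {X² ≥ 51076}.
Markov's inequality applied to X² gives Pr(X² ≥ 51076) ≤ E[X²]/51076 = 1522/51076 = 0.0298.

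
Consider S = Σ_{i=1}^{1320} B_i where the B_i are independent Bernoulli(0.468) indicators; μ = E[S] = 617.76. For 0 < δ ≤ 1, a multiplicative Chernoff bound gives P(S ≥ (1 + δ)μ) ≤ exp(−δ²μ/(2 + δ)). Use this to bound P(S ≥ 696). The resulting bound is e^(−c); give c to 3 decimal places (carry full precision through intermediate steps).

4.660

Write 696 = (1 + δ)μ, so δ = 696/617.76 − 1 = 0.1266511…
Then the exponent is δ²μ/(2 + δ) = (696 − μ)² / (μ·(2 + δ)) = 4.659525.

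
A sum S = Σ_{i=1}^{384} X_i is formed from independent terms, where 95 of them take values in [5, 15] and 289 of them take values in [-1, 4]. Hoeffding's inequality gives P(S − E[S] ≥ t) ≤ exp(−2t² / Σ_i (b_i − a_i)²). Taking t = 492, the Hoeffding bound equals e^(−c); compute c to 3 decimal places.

28.946

Σ(b_i − a_i)² = 95·10² + 289·5² = 16725.
c = 2t² / 16725 = 2·492² / 16725 = 28.9464.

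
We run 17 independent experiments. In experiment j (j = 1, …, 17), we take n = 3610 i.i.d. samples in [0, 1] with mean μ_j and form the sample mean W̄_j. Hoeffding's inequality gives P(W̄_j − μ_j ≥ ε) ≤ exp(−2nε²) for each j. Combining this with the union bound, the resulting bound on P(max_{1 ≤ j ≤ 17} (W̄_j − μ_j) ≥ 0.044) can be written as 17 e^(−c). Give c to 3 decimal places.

Union bound over the 17 events: P(max_{1 ≤ j ≤ 17} (W̄_j − μ_j) ≥ 0.044) ≤ 17·exp(−2nε²) = 17 exp(−2·3610·0.044²).
So c = 2·3610·0.044² = 13.9779.

13.978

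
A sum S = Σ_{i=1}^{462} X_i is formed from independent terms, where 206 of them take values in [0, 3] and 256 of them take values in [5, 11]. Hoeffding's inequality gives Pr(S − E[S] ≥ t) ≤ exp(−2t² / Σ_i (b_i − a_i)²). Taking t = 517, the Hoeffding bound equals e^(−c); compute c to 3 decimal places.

48.291

Σ(b_i − a_i)² = 206·3² + 256·6² = 11070.
c = 2t² / 11070 = 2·517² / 11070 = 48.2907.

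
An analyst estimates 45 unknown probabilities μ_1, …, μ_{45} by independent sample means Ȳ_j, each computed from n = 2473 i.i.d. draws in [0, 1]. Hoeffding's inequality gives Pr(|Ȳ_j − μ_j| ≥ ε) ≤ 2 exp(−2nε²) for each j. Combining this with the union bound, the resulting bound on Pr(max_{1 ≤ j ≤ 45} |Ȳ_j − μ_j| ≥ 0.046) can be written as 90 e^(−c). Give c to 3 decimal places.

Union bound over the 45 events: Pr(max_{1 ≤ j ≤ 45} |Ȳ_j − μ_j| ≥ 0.046) ≤ 45·2·exp(−2nε²) = 90 exp(−2·2473·0.046²).
So c = 2·2473·0.046² = 10.4657.

10.466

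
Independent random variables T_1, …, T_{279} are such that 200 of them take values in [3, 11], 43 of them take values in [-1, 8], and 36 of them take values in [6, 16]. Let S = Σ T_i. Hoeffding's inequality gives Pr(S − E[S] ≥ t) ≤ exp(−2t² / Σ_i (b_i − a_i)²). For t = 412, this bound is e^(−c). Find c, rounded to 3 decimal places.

Σ(b_i − a_i)² = 200·8² + 43·9² + 36·10² = 19883.
c = 2t² / 19883 = 2·412² / 19883 = 17.0743.

17.074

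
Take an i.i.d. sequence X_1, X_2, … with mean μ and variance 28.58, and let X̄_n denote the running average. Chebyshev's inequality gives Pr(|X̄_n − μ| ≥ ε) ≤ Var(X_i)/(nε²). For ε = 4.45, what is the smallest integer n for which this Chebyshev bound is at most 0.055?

27

Require 28.58/(n·4.45²) ≤ 0.055, i.e. n ≥ 28.58/(0.055·4.45²) = 26.241.
The smallest integer n is 27.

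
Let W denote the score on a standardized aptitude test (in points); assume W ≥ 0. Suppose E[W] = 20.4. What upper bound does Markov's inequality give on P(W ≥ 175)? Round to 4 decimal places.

0.1166

Markov's inequality: for a non-negative random variable, P(W ≥ a) ≤ E[W]/a.
Here E[W] = 20.4 and a = 175, so the bound is 20.4/175 = 0.1166.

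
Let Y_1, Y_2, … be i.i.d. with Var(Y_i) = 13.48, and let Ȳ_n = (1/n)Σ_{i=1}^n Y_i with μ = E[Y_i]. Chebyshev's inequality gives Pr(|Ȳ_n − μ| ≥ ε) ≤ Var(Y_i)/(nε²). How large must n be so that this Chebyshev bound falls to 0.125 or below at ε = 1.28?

Require 13.48/(n·1.28²) ≤ 0.125, i.e. n ≥ 13.48/(0.125·1.28²) = 65.820.
The smallest integer n is 66.

66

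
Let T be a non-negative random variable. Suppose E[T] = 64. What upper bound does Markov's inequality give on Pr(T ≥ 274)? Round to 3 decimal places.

Markov's inequality: for a non-negative random variable, Pr(T ≥ a) ≤ E[T]/a.
Here E[T] = 64 and a = 274, so the bound is 64/274 = 0.2336.

0.234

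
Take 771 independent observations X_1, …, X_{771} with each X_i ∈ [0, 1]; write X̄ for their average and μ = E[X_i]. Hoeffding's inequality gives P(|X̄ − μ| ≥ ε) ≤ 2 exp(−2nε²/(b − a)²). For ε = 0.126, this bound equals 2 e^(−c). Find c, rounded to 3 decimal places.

c = 2nε²/(b − a)² = 2·771·0.126² / 1² = 24.4808.

24.481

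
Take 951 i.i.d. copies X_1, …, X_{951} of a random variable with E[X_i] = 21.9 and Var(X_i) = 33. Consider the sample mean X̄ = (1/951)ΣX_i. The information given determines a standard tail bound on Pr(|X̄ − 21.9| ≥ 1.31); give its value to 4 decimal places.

0.0202

With mean and variance of each term known, Chebyshev's inequality bounds the deviation of the sum (or sample mean).
Var(X̄) = Var(X_i)/n = 33/951 = 0.0347.
Chebyshev: Pr(|X̄ − 21.9| ≥ 1.31) ≤ Var(X̄)/(1.31)² = 33/(951·1.31²) = 0.0202.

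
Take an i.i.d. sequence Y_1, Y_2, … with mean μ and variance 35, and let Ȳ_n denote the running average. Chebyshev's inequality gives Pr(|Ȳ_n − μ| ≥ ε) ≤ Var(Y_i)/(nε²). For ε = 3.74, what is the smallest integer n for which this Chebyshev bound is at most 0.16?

16

Require 35/(n·3.74²) ≤ 0.16, i.e. n ≥ 35/(0.16·3.74²) = 15.639.
The smallest integer n is 16.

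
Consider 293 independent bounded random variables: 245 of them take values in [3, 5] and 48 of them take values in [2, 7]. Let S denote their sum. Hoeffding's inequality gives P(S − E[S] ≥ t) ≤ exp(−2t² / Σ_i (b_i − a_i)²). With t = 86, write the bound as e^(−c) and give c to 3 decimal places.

6.785

Σ(b_i − a_i)² = 245·2² + 48·5² = 2180.
c = 2t² / 2180 = 2·86² / 2180 = 6.7853.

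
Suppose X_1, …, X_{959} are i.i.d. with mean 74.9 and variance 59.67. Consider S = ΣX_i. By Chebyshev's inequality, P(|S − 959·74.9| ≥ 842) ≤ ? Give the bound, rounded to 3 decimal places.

0.081

Var(S) = n·Var(X_i) = 959·59.67 = 57223.53.
Chebyshev: P(|S − 959·74.9| ≥ 842) ≤ Var(S)/842² = 57223.53/708964 = 0.0807.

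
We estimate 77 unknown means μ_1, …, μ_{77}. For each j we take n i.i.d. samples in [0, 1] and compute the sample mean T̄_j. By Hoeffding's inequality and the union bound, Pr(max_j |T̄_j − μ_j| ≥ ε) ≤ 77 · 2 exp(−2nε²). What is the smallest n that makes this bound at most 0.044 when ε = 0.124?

Need 2·77·exp(−2nε²) ≤ 0.044, i.e. exp(−2nε²) ≤ 0.044/154.
So 2nε² ≥ ln(154/0.044) = 8.160518.
Hence n ≥ 8.160518/(2·0.124²) = 265.365.
The smallest integer n is 266.

266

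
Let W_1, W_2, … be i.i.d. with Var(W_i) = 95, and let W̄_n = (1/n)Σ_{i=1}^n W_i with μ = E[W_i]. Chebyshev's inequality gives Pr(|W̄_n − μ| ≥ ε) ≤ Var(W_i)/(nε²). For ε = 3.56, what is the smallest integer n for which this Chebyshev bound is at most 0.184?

Require 95/(n·3.56²) ≤ 0.184, i.e. n ≥ 95/(0.184·3.56²) = 40.739.
The smallest integer n is 41.

41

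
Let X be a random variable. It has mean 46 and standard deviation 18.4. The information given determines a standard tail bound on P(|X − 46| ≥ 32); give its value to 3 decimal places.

Mean and variance are known, so Chebyshev's inequality applies.
Chebyshev: P(|X − μ| ≥ t) ≤ Var(X)/t².
Var(X) = σ² = 18.4² = 338.56.
Bound = 338.56 / 1024 = 0.3306.

0.331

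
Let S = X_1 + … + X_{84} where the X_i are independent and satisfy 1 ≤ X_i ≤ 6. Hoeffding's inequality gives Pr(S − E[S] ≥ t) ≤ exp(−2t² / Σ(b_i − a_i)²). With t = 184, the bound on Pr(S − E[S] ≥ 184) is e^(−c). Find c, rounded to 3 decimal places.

Σ(b_i − a_i)² = 84·(5)² = 2100.
c = 2t²/2100 = 2·184²/2100 = 32.2438.

32.244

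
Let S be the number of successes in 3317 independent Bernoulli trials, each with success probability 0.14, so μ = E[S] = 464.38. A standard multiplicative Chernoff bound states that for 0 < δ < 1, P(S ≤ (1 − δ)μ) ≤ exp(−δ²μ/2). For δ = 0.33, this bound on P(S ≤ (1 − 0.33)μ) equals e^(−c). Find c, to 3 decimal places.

c = δ²μ/2 = 0.33²·464.38/2 = 25.2855.

25.285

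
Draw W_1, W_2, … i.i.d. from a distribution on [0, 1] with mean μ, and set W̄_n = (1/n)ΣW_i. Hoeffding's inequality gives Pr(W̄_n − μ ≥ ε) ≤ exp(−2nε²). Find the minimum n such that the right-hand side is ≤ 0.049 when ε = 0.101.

Require exp(−2nε²) ≤ 0.049, i.e. 2nε² ≥ ln(1/0.049) = 3.015935.
So n ≥ 3.015935 / (2·0.101²) = 147.825.
The smallest integer n is 148.

148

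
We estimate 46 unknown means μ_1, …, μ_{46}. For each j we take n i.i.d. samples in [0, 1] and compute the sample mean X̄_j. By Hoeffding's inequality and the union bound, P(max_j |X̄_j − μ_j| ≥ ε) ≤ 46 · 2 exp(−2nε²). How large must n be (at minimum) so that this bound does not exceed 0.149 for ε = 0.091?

388

Need 2·46·exp(−2nε²) ≤ 0.149, i.e. exp(−2nε²) ≤ 0.149/92.
So 2nε² ≥ ln(92/0.149) = 6.425598.
Hence n ≥ 6.425598/(2·0.091²) = 387.972.
The smallest integer n is 388.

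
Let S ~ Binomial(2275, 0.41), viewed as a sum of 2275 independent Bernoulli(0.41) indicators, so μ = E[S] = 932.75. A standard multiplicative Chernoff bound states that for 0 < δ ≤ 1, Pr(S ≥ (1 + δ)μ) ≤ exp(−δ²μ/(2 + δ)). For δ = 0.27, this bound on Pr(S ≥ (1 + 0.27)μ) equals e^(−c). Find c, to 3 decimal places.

c = δ²μ/(2 + δ) = 0.27²·932.75/(2 + 0.27) = 29.9548.

29.955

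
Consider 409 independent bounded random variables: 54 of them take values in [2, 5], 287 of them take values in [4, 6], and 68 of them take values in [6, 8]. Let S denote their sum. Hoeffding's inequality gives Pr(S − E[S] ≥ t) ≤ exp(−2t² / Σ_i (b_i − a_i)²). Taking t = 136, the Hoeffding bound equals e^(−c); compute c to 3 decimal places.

Σ(b_i − a_i)² = 54·3² + 287·2² + 68·2² = 1906.
c = 2t² / 1906 = 2·136² / 1906 = 19.4082.

19.408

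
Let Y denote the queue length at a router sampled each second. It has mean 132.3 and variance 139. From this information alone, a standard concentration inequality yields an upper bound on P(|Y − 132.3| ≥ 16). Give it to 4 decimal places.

0.5430

Mean and variance are known, so Chebyshev's inequality applies.
Chebyshev: P(|Y − μ| ≥ t) ≤ Var(Y)/t².
Bound = 139 / 256 = 0.5430.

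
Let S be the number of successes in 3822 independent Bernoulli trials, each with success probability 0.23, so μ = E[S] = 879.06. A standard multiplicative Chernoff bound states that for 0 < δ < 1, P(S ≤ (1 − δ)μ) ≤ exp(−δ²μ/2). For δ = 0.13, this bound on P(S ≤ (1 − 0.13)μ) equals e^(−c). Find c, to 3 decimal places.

7.428

c = δ²μ/2 = 0.13²·879.06/2 = 7.4281.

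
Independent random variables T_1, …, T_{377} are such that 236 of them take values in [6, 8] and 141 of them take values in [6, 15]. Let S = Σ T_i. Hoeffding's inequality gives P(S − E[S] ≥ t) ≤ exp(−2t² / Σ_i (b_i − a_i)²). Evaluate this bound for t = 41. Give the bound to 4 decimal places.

0.7619

Σ(b_i − a_i)² = 236·2² + 141·9² = 12365.
Exponent = 2·41² / 12365 = 0.27190.
Bound = exp(−0.27190) = 0.76193.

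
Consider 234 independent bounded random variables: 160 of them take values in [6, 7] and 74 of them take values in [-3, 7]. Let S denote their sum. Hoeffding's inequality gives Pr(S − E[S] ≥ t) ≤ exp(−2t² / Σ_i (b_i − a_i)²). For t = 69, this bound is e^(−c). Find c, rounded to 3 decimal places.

1.260

Σ(b_i − a_i)² = 160·1² + 74·10² = 7560.
c = 2t² / 7560 = 2·69² / 7560 = 1.2595.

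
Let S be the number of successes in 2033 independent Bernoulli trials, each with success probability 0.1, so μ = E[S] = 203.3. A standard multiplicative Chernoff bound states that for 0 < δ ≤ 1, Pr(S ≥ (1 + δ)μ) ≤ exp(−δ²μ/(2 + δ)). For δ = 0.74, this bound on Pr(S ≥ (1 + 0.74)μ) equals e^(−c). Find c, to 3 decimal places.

40.630

c = δ²μ/(2 + δ) = 0.74²·203.3/(2 + 0.74) = 40.6303.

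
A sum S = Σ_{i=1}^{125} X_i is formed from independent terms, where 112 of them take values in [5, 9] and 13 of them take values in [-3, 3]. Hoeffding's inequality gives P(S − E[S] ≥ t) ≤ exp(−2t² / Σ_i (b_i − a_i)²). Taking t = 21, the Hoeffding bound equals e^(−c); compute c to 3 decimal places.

0.390

Σ(b_i − a_i)² = 112·4² + 13·6² = 2260.
c = 2t² / 2260 = 2·21² / 2260 = 0.3903.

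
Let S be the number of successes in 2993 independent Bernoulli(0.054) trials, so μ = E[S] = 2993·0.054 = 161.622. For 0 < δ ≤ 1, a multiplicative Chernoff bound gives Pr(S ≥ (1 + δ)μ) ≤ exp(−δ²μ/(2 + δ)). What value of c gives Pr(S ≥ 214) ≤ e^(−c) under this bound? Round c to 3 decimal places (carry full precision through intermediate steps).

Write 214 = (1 + δ)μ, so δ = 214/161.622 − 1 = 0.3240772…
Then the exponent is δ²μ/(2 + δ) = (214 − μ)² / (μ·(2 + δ)) = 7.303765.

7.304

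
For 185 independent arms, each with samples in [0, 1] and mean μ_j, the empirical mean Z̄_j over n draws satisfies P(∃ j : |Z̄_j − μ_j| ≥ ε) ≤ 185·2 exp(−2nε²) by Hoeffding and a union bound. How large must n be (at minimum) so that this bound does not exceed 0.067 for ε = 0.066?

Need 2·185·exp(−2nε²) ≤ 0.067, i.e. exp(−2nε²) ≤ 0.067/370.
So 2nε² ≥ ln(370/0.067) = 8.616566.
Hence n ≥ 8.616566/(2·0.066²) = 989.046.
The smallest integer n is 990.

990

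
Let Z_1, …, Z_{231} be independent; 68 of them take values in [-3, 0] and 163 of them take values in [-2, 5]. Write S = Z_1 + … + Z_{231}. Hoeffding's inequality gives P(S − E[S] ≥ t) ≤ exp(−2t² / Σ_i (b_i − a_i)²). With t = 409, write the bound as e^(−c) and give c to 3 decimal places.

Σ(b_i − a_i)² = 68·3² + 163·7² = 8599.
c = 2t² / 8599 = 2·409² / 8599 = 38.9071.

38.907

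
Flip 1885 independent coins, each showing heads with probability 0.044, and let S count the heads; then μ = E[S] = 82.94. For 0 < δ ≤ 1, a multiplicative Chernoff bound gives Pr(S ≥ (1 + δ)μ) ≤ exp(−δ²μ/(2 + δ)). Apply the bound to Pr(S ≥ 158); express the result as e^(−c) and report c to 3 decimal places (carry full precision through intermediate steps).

23.383

Write 158 = (1 + δ)μ, so δ = 158/82.94 − 1 = 0.9049916…
Then the exponent is δ²μ/(2 + δ) = (158 − μ)² / (μ·(2 + δ)) = 23.383430.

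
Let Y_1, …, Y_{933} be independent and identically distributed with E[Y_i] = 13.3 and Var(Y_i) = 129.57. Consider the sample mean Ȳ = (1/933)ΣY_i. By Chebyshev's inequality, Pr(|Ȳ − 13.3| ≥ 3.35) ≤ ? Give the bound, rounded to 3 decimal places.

Var(Ȳ) = Var(Y_i)/n = 129.57/933 = 0.13887.
Chebyshev: Pr(|Ȳ − 13.3| ≥ 3.35) ≤ Var(Ȳ)/(3.35)² = 129.57/(933·3.35²) = 0.0124.

0.012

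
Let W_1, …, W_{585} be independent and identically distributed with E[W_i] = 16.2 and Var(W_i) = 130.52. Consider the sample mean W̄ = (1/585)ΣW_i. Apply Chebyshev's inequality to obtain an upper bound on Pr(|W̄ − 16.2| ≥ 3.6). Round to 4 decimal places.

Var(W̄) = Var(W_i)/n = 130.52/585 = 0.22311.
Chebyshev: Pr(|W̄ − 16.2| ≥ 3.6) ≤ Var(W̄)/(3.6)² = 130.52/(585·3.6²) = 0.0172.

0.0172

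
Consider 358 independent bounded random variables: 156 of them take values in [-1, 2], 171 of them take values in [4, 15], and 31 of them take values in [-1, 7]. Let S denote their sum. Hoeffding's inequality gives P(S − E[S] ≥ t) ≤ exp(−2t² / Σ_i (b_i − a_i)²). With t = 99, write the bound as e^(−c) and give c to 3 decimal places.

Σ(b_i − a_i)² = 156·3² + 171·11² + 31·8² = 24079.
c = 2t² / 24079 = 2·99² / 24079 = 0.8141.

0.814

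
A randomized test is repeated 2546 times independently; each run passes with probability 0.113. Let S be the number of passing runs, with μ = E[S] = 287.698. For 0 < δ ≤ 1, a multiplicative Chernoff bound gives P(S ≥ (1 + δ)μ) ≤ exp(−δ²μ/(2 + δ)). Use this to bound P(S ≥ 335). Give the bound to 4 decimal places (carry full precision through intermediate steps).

0.0275

Write 335 = (1 + δ)μ, so δ = 335/287.698 − 1 = 0.1644155…
Then the exponent is δ²μ/(2 + δ) = (335 − μ)² / (μ·(2 + δ)) = 3.593201.
Bound = exp(−3.593201) = 0.02751.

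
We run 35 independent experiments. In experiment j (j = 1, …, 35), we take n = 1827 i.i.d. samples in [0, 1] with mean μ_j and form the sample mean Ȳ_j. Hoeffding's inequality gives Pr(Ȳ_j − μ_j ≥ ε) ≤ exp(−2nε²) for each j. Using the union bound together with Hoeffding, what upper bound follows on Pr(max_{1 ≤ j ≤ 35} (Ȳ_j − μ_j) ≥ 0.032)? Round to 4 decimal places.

0.8300

Per-experiment Hoeffding bound: exp(−2·1827·0.032²) = exp(−3.74170) = 0.023714.
Union bound over 35 events: 35·0.023714 = 0.82998.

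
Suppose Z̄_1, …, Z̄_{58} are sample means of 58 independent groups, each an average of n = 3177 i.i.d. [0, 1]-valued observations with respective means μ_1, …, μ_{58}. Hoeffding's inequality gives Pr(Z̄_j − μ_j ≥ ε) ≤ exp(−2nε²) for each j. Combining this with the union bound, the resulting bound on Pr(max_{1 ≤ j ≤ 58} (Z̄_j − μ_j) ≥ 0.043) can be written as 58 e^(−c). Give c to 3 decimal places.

Union bound over the 58 events: Pr(max_{1 ≤ j ≤ 58} (Z̄_j − μ_j) ≥ 0.043) ≤ 58·exp(−2nε²) = 58 exp(−2·3177·0.043²).
So c = 2·3177·0.043² = 11.7485.

11.749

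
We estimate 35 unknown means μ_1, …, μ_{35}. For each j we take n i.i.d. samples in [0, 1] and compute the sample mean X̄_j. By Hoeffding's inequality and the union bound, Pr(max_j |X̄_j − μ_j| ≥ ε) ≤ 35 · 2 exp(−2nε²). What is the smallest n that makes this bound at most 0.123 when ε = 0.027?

4352

Need 2·35·exp(−2nε²) ≤ 0.123, i.e. exp(−2nε²) ≤ 0.123/70.
So 2nε² ≥ ln(70/0.123) = 6.344066.
Hence n ≥ 6.344066/(2·0.027²) = 4351.211.
The smallest integer n is 4352.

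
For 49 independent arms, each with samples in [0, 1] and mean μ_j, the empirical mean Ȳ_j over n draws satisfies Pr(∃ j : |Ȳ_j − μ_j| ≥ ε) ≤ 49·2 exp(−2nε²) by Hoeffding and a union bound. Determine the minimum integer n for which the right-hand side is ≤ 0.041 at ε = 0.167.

140

Need 2·49·exp(−2nε²) ≤ 0.041, i.e. exp(−2nε²) ≤ 0.041/98.
So 2nε² ≥ ln(98/0.041) = 7.779151.
Hence n ≥ 7.779151/(2·0.167²) = 139.466.
The smallest integer n is 140.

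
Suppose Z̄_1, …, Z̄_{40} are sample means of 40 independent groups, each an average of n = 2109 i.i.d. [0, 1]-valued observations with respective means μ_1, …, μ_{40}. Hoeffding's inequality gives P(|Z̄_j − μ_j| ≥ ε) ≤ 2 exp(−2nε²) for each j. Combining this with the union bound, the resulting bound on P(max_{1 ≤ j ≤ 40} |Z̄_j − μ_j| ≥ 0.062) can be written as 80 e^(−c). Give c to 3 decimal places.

Union bound over the 40 events: P(max_{1 ≤ j ≤ 40} |Z̄_j − μ_j| ≥ 0.062) ≤ 40·2·exp(−2nε²) = 80 exp(−2·2109·0.062²).
So c = 2·2109·0.062² = 16.2140.

16.214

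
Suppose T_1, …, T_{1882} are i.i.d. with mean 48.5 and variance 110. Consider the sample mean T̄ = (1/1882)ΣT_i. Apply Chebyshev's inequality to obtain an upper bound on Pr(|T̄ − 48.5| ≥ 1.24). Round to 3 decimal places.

Var(T̄) = Var(T_i)/n = 110/1882 = 0.058448.
Chebyshev: Pr(|T̄ − 48.5| ≥ 1.24) ≤ Var(T̄)/(1.24)² = 110/(1882·1.24²) = 0.0380.

0.038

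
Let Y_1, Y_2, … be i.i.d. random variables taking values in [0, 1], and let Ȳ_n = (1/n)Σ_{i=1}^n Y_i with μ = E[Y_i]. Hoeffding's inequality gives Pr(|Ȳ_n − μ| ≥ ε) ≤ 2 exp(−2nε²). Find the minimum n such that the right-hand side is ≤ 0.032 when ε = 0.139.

Require 2·exp(−2nε²) ≤ 0.032, i.e. 2nε² ≥ ln(2/0.032) = 4.135167.
So n ≥ 4.135167 / (2·0.139²) = 107.012.
The smallest integer n is 108.

108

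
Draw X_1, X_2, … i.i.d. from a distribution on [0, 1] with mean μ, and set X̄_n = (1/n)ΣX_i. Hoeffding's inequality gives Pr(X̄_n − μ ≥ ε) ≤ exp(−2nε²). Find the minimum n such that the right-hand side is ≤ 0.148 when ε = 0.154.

Require exp(−2nε²) ≤ 0.148, i.e. 2nε² ≥ ln(1/0.148) = 1.910543.
So n ≥ 1.910543 / (2·0.154²) = 40.280.
The smallest integer n is 41.

41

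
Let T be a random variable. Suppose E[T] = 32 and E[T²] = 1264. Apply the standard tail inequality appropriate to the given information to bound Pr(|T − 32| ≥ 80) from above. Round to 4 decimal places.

The first two moments determine the variance, so Chebyshev's inequality is the sharpest standard bound available.
Var(T) = E[T²] − (E[T])² = 1264 − 1024 = 240.
Chebyshev's inequality: Pr(|T − μ| ≥ t) ≤ Var(T)/t² = 240/6400 = 0.0375.

0.0375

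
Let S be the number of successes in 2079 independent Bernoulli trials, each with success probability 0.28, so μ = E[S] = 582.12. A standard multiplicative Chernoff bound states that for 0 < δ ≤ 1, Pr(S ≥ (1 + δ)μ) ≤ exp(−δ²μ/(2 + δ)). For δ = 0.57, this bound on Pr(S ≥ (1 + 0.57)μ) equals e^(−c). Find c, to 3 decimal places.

c = δ²μ/(2 + δ) = 0.57²·582.12/(2 + 0.57) = 73.5917.

73.592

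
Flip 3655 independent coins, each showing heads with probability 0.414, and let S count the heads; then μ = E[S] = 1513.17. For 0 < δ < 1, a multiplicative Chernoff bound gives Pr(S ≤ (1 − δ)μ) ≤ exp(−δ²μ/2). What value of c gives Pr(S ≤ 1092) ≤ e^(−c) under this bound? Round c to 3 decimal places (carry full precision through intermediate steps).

58.613

Write 1092 = (1 − δ)μ, so δ = 1 − 1092/1513.17 = 0.2783362…
Then the exponent is δ²μ/2 = (μ − 1092)²/(2μ) = 58.613430.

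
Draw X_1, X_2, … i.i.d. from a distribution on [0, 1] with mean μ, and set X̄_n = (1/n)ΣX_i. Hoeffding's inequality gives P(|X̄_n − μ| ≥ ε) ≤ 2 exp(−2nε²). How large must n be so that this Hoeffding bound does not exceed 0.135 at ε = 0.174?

Require 2·exp(−2nε²) ≤ 0.135, i.e. 2nε² ≥ ln(2/0.135) = 2.695628.
So n ≥ 2.695628 / (2·0.174²) = 44.518.
The smallest integer n is 45.

45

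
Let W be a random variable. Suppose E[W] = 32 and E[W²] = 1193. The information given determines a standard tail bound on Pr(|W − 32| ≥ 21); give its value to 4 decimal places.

0.3832

The first two moments determine the variance, so Chebyshev's inequality is the sharpest standard bound available.
Var(W) = E[W²] − (E[W])² = 1193 − 1024 = 169.
Chebyshev's inequality: Pr(|W − μ| ≥ t) ≤ Var(W)/t² = 169/441 = 0.3832.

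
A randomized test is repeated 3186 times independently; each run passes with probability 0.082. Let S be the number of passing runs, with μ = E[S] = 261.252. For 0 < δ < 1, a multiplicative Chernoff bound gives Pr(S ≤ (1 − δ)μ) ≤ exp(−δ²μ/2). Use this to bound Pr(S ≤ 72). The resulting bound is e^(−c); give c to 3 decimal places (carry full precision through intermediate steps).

68.547

Write 72 = (1 − δ)μ, so δ = 1 − 72/261.252 = 0.724404…
Then the exponent is δ²μ/2 = (μ − 72)²/(2μ) = 68.547455.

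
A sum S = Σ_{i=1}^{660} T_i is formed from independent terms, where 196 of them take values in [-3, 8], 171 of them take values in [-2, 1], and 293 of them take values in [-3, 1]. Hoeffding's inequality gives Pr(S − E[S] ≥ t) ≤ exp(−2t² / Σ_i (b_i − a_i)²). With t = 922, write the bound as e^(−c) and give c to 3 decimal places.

56.780

Σ(b_i − a_i)² = 196·11² + 171·3² + 293·4² = 29943.
c = 2t² / 29943 = 2·922² / 29943 = 56.7801.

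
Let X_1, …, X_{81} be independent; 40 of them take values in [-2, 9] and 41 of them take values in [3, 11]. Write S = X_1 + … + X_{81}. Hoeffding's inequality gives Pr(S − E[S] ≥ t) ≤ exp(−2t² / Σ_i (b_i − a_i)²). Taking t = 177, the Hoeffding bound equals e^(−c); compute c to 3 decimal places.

Σ(b_i − a_i)² = 40·11² + 41·8² = 7464.
c = 2t² / 7464 = 2·177² / 7464 = 8.3947.

8.395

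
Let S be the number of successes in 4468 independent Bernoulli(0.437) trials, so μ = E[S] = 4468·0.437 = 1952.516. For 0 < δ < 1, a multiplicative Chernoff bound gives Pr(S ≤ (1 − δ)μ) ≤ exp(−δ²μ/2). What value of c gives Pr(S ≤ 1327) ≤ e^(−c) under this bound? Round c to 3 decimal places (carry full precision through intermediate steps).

100.196

Write 1327 = (1 − δ)μ, so δ = 1 − 1327/1952.516 = 0.3203641…
Then the exponent is δ²μ/2 = (μ − 1327)²/(2μ) = 100.196430.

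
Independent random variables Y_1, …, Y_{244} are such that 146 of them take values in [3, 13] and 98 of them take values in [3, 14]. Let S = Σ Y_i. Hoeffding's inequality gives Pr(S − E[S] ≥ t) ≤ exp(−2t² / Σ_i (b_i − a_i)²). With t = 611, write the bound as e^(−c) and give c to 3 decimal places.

Σ(b_i − a_i)² = 146·10² + 98·11² = 26458.
c = 2t² / 26458 = 2·611² / 26458 = 28.2199.

28.220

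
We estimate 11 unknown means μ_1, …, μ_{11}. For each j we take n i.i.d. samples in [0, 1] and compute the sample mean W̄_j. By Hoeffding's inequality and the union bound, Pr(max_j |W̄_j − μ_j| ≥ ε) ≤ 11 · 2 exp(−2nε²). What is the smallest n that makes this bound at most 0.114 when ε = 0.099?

269

Need 2·11·exp(−2nε²) ≤ 0.114, i.e. exp(−2nε²) ≤ 0.114/22.
So 2nε² ≥ ln(22/0.114) = 5.262599.
Hence n ≥ 5.262599/(2·0.099²) = 268.473.
The smallest integer n is 269.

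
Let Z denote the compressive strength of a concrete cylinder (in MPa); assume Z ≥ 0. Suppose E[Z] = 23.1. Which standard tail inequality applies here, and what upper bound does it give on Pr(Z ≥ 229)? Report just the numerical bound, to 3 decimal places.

Only the mean of a non-negative variable is known, so Markov's inequality is the applicable tail bound.
Markov's inequality: for a non-negative random variable, Pr(Z ≥ a) ≤ E[Z]/a.
Here E[Z] = 23.1 and a = 229, so the bound is 23.1/229 = 0.1009.

0.101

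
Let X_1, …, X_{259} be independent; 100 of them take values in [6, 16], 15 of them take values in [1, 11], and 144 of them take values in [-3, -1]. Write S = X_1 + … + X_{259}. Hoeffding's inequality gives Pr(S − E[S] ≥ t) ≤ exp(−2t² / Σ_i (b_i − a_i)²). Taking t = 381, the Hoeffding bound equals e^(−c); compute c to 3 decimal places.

Σ(b_i − a_i)² = 100·10² + 15·10² + 144·2² = 12076.
c = 2t² / 12076 = 2·381² / 12076 = 24.0412.

24.041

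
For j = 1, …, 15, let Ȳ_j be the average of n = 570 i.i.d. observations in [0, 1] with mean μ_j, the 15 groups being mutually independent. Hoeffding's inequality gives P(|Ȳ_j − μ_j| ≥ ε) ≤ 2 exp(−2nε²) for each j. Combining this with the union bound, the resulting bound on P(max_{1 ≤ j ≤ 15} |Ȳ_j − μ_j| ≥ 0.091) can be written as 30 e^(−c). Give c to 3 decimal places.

9.440

Union bound over the 15 events: P(max_{1 ≤ j ≤ 15} |Ȳ_j − μ_j| ≥ 0.091) ≤ 15·2·exp(−2nε²) = 30 exp(−2·570·0.091²).
So c = 2·570·0.091² = 9.4403.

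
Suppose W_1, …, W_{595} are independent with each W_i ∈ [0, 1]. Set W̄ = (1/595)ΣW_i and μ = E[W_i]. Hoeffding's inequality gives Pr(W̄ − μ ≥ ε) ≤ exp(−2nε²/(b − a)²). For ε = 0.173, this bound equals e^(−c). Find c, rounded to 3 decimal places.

35.616

c = 2nε²/(b − a)² = 2·595·0.173² / 1² = 35.6155.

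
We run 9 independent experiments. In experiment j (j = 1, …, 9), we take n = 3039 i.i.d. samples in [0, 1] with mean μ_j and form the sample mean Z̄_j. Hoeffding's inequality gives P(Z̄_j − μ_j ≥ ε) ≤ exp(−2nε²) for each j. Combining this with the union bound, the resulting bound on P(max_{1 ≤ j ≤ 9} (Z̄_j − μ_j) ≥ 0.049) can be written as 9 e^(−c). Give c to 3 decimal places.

14.593

Union bound over the 9 events: P(max_{1 ≤ j ≤ 9} (Z̄_j − μ_j) ≥ 0.049) ≤ 9·exp(−2nε²) = 9 exp(−2·3039·0.049²).
So c = 2·3039·0.049² = 14.5933.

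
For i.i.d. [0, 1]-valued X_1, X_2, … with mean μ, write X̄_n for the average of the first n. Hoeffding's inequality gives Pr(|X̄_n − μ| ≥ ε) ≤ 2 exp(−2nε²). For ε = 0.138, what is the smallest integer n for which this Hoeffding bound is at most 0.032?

Require 2·exp(−2nε²) ≤ 0.032, i.e. 2nε² ≥ ln(2/0.032) = 4.135167.
So n ≥ 4.135167 / (2·0.138²) = 108.569.
The smallest integer n is 109.

109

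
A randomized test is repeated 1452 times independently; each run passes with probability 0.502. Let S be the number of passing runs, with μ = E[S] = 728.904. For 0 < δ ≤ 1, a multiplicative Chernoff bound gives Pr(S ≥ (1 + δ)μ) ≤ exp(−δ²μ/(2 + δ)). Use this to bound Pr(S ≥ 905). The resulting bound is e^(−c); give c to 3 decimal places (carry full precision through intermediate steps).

18.979

Write 905 = (1 + δ)μ, so δ = 905/728.904 − 1 = 0.2415901…
Then the exponent is δ²μ/(2 + δ) = (905 − μ)² / (μ·(2 + δ)) = 18.978962.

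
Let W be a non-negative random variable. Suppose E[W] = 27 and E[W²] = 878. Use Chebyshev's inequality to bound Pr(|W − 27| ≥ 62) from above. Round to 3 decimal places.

0.039

Var(W) = E[W²] − (E[W])² = 878 − 729 = 149.
Chebyshev's inequality: Pr(|W − μ| ≥ t) ≤ Var(W)/t² = 149/3844 = 0.0388.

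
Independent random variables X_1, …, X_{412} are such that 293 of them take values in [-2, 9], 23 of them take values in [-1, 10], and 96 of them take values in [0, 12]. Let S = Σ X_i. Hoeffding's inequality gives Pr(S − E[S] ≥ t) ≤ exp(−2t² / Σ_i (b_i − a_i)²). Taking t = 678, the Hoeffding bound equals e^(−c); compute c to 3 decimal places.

Σ(b_i − a_i)² = 293·11² + 23·11² + 96·12² = 52060.
c = 2t² / 52060 = 2·678² / 52060 = 17.6598.

17.660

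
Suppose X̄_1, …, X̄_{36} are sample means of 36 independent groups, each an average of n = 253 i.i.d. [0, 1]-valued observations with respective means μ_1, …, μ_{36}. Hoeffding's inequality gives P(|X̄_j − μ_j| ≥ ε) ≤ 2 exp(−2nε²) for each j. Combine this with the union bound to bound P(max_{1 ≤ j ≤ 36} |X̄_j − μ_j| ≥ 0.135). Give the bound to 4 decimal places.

0.0071

Per-experiment Hoeffding bound: 2·exp(−2·253·0.135²) = 2·exp(−9.22185) = 0.00019771.
Union bound over 36 events: 36·0.00019771 = 0.00712.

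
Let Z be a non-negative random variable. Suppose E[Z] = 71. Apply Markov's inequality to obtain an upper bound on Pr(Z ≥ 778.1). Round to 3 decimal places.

Markov's inequality: for a non-negative random variable, Pr(Z ≥ a) ≤ E[Z]/a.
Here E[Z] = 71 and a = 778.1, so the bound is 71/778.1 = 0.0912.

0.091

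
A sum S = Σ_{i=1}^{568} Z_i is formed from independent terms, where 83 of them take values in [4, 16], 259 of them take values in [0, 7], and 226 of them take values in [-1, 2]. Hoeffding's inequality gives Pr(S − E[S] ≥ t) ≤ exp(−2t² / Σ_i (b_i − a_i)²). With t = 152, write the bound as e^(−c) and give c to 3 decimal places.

Σ(b_i − a_i)² = 83·12² + 259·7² + 226·3² = 26677.
c = 2t² / 26677 = 2·152² / 26677 = 1.7321.

1.732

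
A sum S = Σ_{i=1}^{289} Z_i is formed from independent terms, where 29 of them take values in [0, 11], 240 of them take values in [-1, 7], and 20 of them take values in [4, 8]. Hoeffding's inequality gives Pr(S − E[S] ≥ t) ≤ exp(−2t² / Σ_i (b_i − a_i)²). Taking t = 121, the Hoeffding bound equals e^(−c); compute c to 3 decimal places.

Σ(b_i − a_i)² = 29·11² + 240·8² + 20·4² = 19189.
c = 2t² / 19189 = 2·121² / 19189 = 1.5260.

1.526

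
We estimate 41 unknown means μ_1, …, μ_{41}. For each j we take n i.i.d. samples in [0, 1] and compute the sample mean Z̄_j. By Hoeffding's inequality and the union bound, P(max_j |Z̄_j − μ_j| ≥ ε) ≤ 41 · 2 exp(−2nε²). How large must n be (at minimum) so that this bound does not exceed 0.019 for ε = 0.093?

484

Need 2·41·exp(−2nε²) ≤ 0.019, i.e. exp(−2nε²) ≤ 0.019/82.
So 2nε² ≥ ln(82/0.019) = 8.370036.
Hence n ≥ 8.370036/(2·0.093²) = 483.873.
The smallest integer n is 484.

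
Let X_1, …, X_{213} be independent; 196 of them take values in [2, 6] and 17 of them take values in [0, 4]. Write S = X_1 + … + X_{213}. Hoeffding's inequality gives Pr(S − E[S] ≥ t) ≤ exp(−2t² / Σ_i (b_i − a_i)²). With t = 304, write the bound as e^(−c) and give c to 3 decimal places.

54.235

Σ(b_i − a_i)² = 196·4² + 17·4² = 3408.
c = 2t² / 3408 = 2·304² / 3408 = 54.2347.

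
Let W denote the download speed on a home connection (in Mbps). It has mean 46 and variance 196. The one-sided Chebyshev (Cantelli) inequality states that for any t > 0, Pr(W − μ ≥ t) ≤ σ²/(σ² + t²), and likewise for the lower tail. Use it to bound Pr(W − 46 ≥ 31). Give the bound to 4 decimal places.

Here σ² = 196 and t = 31, so σ² + t² = 1157.
Cantelli's bound: 196/1157 = 0.1694.

0.1694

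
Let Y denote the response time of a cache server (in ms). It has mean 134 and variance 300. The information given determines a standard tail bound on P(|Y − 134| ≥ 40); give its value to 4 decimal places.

0.1875

Mean and variance are known, so Chebyshev's inequality applies.
Chebyshev: P(|Y − μ| ≥ t) ≤ Var(Y)/t².
Bound = 300 / 1600 = 0.1875.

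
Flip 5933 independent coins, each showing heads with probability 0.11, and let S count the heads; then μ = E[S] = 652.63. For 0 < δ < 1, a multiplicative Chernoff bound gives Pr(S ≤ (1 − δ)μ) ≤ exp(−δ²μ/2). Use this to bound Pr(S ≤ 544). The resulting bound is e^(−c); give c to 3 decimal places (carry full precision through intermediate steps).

Write 544 = (1 − δ)μ, so δ = 1 − 544/652.63 = 0.1664496…
Then the exponent is δ²μ/2 = (μ − 544)²/(2μ) = 9.040710.

9.041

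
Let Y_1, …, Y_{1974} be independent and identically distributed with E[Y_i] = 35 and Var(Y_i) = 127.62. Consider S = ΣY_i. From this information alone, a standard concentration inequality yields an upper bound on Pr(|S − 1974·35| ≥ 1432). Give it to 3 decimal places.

With mean and variance of each term known, Chebyshev's inequality bounds the deviation of the sum (or sample mean).
Var(S) = n·Var(Y_i) = 1974·127.62 = 251921.88.
Chebyshev: Pr(|S − 1974·35| ≥ 1432) ≤ Var(S)/1432² = 251921.88/2050624 = 0.1229.

0.123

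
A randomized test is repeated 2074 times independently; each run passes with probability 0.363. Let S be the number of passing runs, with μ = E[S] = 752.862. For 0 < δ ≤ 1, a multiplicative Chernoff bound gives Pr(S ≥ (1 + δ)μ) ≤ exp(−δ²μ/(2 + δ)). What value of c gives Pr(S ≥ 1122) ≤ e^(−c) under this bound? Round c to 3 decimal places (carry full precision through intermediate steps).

Write 1122 = (1 + δ)μ, so δ = 1122/752.862 − 1 = 0.490313…
Then the exponent is δ²μ/(2 + δ) = (1122 − μ)² / (μ·(2 + δ)) = 72.678876.

72.679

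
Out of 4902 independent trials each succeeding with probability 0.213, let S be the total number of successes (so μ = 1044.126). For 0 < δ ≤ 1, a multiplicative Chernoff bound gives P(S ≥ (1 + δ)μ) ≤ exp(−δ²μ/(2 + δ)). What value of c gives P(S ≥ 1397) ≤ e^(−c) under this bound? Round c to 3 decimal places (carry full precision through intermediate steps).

Write 1397 = (1 + δ)μ, so δ = 1397/1044.126 − 1 = 0.3379611…
Then the exponent is δ²μ/(2 + δ) = (1397 − μ)² / (μ·(2 + δ)) = 51.009272.

51.009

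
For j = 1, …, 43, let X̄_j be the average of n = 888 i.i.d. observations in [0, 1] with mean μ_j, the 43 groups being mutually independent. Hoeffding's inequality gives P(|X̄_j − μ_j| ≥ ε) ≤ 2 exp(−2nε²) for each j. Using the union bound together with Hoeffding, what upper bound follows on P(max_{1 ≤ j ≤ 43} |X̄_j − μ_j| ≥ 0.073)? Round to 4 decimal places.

0.0067

Per-experiment Hoeffding bound: 2·exp(−2·888·0.073²) = 2·exp(−9.46430) = 0.00015514.
Union bound over 43 events: 43·0.00015514 = 0.00667.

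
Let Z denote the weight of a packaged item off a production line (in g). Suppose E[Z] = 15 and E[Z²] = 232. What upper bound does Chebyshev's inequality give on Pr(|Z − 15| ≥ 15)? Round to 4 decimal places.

Var(Z) = E[Z²] − (E[Z])² = 232 − 225 = 7.
Chebyshev's inequality: Pr(|Z − μ| ≥ t) ≤ Var(Z)/t² = 7/225 = 0.0311.

0.0311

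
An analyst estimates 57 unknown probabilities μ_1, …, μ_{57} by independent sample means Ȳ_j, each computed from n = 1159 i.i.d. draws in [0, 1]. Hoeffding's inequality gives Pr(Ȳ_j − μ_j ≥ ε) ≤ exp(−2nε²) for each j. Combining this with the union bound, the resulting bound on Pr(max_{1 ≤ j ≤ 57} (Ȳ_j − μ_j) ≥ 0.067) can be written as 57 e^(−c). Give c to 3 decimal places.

Union bound over the 57 events: Pr(max_{1 ≤ j ≤ 57} (Ȳ_j − μ_j) ≥ 0.067) ≤ 57·exp(−2nε²) = 57 exp(−2·1159·0.067²).
So c = 2·1159·0.067² = 10.4055.

10.406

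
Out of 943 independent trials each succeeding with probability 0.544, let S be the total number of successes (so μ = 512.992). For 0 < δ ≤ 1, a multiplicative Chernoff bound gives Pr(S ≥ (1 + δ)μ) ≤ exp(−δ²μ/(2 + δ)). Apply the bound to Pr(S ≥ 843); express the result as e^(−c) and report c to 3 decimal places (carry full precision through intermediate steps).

Write 843 = (1 + δ)μ, so δ = 843/512.992 − 1 = 0.6433005…
Then the exponent is δ²μ/(2 + δ) = (843 − μ)² / (μ·(2 + δ)) = 80.314102.

80.314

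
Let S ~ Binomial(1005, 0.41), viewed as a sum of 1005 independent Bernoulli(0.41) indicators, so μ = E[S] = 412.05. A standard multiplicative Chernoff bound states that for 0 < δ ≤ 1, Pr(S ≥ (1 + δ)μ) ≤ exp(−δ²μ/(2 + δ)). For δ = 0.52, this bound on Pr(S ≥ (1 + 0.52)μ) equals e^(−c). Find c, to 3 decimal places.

44.214

c = δ²μ/(2 + δ) = 0.52²·412.05/(2 + 0.52) = 44.2136.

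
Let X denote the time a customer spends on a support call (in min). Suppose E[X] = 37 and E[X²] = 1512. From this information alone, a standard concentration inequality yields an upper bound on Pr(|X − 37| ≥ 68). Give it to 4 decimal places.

The first two moments determine the variance, so Chebyshev's inequality is the sharpest standard bound available.
Var(X) = E[X²] − (E[X])² = 1512 − 1369 = 143.
Chebyshev's inequality: Pr(|X − μ| ≥ t) ≤ Var(X)/t² = 143/4624 = 0.0309.

0.0309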